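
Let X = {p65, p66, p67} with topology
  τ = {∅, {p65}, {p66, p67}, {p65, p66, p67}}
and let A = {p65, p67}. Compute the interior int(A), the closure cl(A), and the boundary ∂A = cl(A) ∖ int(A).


int(A) = {p65}, cl(A) = {p65, p66, p67}, ∂A = {p66, p67}.

Closed sets in (X, τ) are complements of opens:
  closed(X, τ) = {∅, {p65}, {p66, p67}, {p65, p66, p67}}.
int(A) = ⋃ {U ∈ τ : U ⊆ A}. Opens contained in A: ∅, {p65}.
Taking the union of these: int(A) = {p65}.
cl(A) = ⋂ {C closed : A ⊆ C}. Closed sets containing A: {p65, p66, p67}.
Intersecting these: cl(A) = {p65, p66, p67}.
∂A = cl(A) ∖ int(A) = {p65, p66, p67} ∖ {p65} = {p66, p67}.


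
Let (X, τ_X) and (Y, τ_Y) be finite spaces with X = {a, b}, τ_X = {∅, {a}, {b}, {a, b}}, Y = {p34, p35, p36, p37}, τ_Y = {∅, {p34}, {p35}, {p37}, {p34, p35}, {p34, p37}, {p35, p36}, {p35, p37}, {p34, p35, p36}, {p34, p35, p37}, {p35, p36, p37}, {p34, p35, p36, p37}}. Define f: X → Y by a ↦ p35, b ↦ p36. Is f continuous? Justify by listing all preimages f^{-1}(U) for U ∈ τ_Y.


f IS continuous.

Compute f^{-1}(U) for each U ∈ τ_Y:
  U = ∅: f^{-1}(U) = ∅ ∈ τ_X ✓.
  U = {p34}: f^{-1}(U) = ∅ ∈ τ_X ✓.
  U = {p35}: f^{-1}(U) = {a} ∈ τ_X ✓.
  U = {p37}: f^{-1}(U) = ∅ ∈ τ_X ✓.
  U = {p34, p35}: f^{-1}(U) = {a} ∈ τ_X ✓.
  U = {p34, p37}: f^{-1}(U) = ∅ ∈ τ_X ✓.
  U = {p35, p36}: f^{-1}(U) = {a, b} ∈ τ_X ✓.
  U = {p35, p37}: f^{-1}(U) = {a} ∈ τ_X ✓.
  U = {p34, p35, p36}: f^{-1}(U) = {a, b} ∈ τ_X ✓.
  U = {p34, p35, p37}: f^{-1}(U) = {a} ∈ τ_X ✓.
  U = {p35, p36, p37}: f^{-1}(U) = {a, b} ∈ τ_X ✓.
  U = {p34, p35, p36, p37}: f^{-1}(U) = {a, b} ∈ τ_X ✓.
Every preimage lies in τ_X, so f IS continuous.


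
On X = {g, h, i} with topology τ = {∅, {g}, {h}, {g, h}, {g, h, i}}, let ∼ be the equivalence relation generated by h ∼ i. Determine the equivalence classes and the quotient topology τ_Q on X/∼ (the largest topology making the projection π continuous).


X/∼ = {[g], [h=i]}; |τ_Q| = 3.

Equivalence classes: [g], [h=i].
Quotient map π: X → X/∼ sends g ↦ [g], h ↦ [h=i], i ↦ [h=i].
For each subset V ⊆ X/∼, compute π^{-1}(V) ⊆ X and check whether π^{-1}(V) ∈ τ. V is open in τ_Q iff π^{-1}(V) ∈ τ.
  V = {}: π^{-1}(V) = ∅ ∈ τ ✓.
  V = {[g]}: π^{-1}(V) = {g} ∈ τ ✓.
  V = {[h=i]}: π^{-1}(V) = {h, i} ∉ τ ✗.
  V = {[g], [h=i]}: π^{-1}(V) = {g, h, i} ∈ τ ✓.
Open sets in the quotient: τ_Q = {{}, {[g]}, {[g], [h=i]}} (3 elements).


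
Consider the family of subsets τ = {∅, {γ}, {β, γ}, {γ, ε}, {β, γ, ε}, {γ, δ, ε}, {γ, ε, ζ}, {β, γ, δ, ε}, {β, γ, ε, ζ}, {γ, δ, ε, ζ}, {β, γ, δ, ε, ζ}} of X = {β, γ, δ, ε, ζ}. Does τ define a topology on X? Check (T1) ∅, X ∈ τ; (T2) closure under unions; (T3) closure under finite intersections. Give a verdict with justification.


τ IS a topology on X.

Axiom (T1): ∅ ∈ τ? Yes; X ∈ τ? Yes.
Axiom (T2/T3): check pairwise unions and intersections of members of τ.
All pairwise intersections and unions checked — each lies in τ. Therefore τ satisfies (T1), (T2), (T3): it IS a topology on X.


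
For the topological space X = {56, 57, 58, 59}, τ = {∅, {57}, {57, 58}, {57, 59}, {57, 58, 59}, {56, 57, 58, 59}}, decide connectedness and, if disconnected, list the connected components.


(X, τ) is connected.

Find clopen sets (U ∈ τ with X ∖ U ∈ τ):
  U = ∅, X ∖ U = {56, 57, 58, 59} — both open, so U is clopen.
  U = {56, 57, 58, 59}, X ∖ U = ∅ — both open, so U is clopen.
Only trivial clopens (∅ and X) exist, so (X, τ) is connected.
Compute connected components by grouping points that agree on all clopens:
  component: {56, 57, 58, 59}


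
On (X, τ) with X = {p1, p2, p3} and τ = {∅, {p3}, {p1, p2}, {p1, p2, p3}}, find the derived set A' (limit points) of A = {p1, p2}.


A' = {p1, p2}

For each x ∈ X, list the open sets U ∈ τ with x ∈ U, then check whether U ∩ (A ∖ {x}) ≠ ∅ for every such U.
  x = p1: opens ∋ x are {p1, p2}, {p1, p2, p3}; each meets A ∖ {p1}, so x IS a limit point.
  x = p2: opens ∋ x are {p1, p2}, {p1, p2, p3}; each meets A ∖ {p2}, so x IS a limit point.
  x = p3: open {p3} ∋ x has {p3} ∩ (A ∖ {p3}) = ∅, so x is NOT a limit point.
Collecting: A' = {p1, p2}.


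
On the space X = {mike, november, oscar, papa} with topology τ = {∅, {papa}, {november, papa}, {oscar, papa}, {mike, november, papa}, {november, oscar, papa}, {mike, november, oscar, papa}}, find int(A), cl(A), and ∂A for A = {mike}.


int(A) = ∅, cl(A) = {mike}, ∂A = {mike}.

Closed sets in (X, τ) are complements of opens:
  closed(X, τ) = {∅, {mike}, {oscar}, {mike, november}, {mike, oscar}, {mike, november, oscar}, {mike, november, oscar, papa}}.
int(A) = ⋃ {U ∈ τ : U ⊆ A}. Opens contained in A: ∅.
Taking the union of these: int(A) = ∅.
cl(A) = ⋂ {C closed : A ⊆ C}. Closed sets containing A: {mike}, {mike, november}, {mike, oscar}, {mike, november, oscar}, {mike, november, oscar, papa}.
Intersecting these: cl(A) = {mike}.
∂A = cl(A) ∖ int(A) = {mike} ∖ ∅ = {mike}.


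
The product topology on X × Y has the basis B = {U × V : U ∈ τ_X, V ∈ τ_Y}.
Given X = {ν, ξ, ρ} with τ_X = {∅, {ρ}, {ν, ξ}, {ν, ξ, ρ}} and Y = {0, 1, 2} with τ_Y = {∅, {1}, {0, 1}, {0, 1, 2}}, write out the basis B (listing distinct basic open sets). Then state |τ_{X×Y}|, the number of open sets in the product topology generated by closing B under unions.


Basis B = {∅ × ∅, {ρ} × {1}, {ν, ξ} × {1}, {ρ} × {0, 1}, {ν, ξ, ρ} × {1}, {ρ} × {0, 1, 2}, {ν, ξ} × {0, 1}, {ν, ξ} × {0, 1, 2}, {ν, ξ, ρ} × {0, 1}, {ν, ξ, ρ} × {0, 1, 2}}; |τ_{X×Y}| = 16.

Enumerate products U × V with U ∈ τ_X, V ∈ τ_Y (deduplicated):
  ∅ × ∅ = {} (∅)
  {ρ} × {1} = {(ρ,1)}
  {ν, ξ} × {1} = {(ν,1), (ξ,1)}
  {ρ} × {0, 1} = {(ρ,0), (ρ,1)}
  {ν, ξ, ρ} × {1} = {(ν,1), (ξ,1), (ρ,1)}
  {ρ} × {0, 1, 2} = {(ρ,0), (ρ,1), (ρ,2)}
  {ν, ξ} × {0, 1} = {(ν,0), (ν,1), (ξ,0), (ξ,1)}
  {ν, ξ} × {0, 1, 2} = {(ν,0), (ν,1), (ν,2), (ξ,0), (ξ,1), (ξ,2)}
  {ν, ξ, ρ} × {0, 1} = {(ν,0), (ν,1), (ξ,0), (ξ,1), (ρ,0), (ρ,1)}
  {ν, ξ, ρ} × {0, 1, 2} = {(ν,0), (ν,1), (ν,2), (ξ,0), (ξ,1), (ξ,2), (ρ,0), (ρ,1), (ρ,2)}
These 10 distinct sets form the basis B.
Close under arbitrary unions to get τ_{X×Y}; counting gives |τ_{X×Y}| = 16.


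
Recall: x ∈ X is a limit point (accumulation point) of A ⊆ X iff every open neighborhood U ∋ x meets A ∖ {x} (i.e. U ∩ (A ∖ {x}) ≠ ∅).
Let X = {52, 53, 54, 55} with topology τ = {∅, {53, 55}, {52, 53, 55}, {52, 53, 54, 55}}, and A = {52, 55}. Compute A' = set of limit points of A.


A' = {52, 53, 54}

For each x ∈ X, list the open sets U ∈ τ with x ∈ U, then check whether U ∩ (A ∖ {x}) ≠ ∅ for every such U.
  x = 52: opens ∋ x are {52, 53, 55}, {52, 53, 54, 55}; each meets A ∖ {52}, so x IS a limit point.
  x = 53: opens ∋ x are {53, 55}, {52, 53, 55}, {52, 53, 54, 55}; each meets A ∖ {53}, so x IS a limit point.
  x = 54: opens ∋ x are {52, 53, 54, 55}; each meets A ∖ {54}, so x IS a limit point.
  x = 55: open {53, 55} ∋ x has {53, 55} ∩ (A ∖ {55}) = ∅, so x is NOT a limit point.
Collecting: A' = {52, 53, 54}.


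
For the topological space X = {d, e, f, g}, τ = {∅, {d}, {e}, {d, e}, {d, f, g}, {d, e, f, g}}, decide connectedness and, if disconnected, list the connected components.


(X, τ) is disconnected; components = [{e}, {d, f, g}].

Find clopen sets (U ∈ τ with X ∖ U ∈ τ):
  U = ∅, X ∖ U = {d, e, f, g} — both open, so U is clopen.
  U = {e}, X ∖ U = {d, f, g} — both open, so U is clopen.
  U = {d, f, g}, X ∖ U = {e} — both open, so U is clopen.
  U = {d, e, f, g}, X ∖ U = ∅ — both open, so U is clopen.
Nontrivial clopen(s) exist: e.g. {e}. So (X, τ) is disconnected.
Compute connected components by grouping points that agree on all clopens:
  component: {e}
  component: {d, f, g}


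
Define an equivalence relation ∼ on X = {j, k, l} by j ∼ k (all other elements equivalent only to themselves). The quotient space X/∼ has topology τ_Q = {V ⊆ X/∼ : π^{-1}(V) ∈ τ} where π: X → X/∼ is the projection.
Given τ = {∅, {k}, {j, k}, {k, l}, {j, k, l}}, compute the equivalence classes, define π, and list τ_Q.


X/∼ = {[j=k], [l]}; |τ_Q| = 3.

Equivalence classes: [j=k], [l].
Quotient map π: X → X/∼ sends j ↦ [j=k], k ↦ [j=k], l ↦ [l].
For each subset V ⊆ X/∼, compute π^{-1}(V) ⊆ X and check whether π^{-1}(V) ∈ τ. V is open in τ_Q iff π^{-1}(V) ∈ τ.
  V = {}: π^{-1}(V) = ∅ ∈ τ ✓.
  V = {[j=k]}: π^{-1}(V) = {j, k} ∈ τ ✓.
  V = {[l]}: π^{-1}(V) = {l} ∉ τ ✗.
  V = {[j=k], [l]}: π^{-1}(V) = {j, k, l} ∈ τ ✓.
Open sets in the quotient: τ_Q = {{}, {[j=k]}, {[j=k], [l]}} (3 elements).


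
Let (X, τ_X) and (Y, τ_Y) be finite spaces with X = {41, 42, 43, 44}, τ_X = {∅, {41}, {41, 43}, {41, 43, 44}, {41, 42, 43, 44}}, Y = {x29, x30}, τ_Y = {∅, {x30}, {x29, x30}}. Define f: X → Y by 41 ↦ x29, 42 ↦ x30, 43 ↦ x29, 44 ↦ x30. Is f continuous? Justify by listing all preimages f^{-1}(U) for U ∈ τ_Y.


f is NOT continuous.

Compute f^{-1}(U) for each U ∈ τ_Y:
  U = ∅: f^{-1}(U) = ∅ ∈ τ_X ✓.
  U = {x30}: f^{-1}(U) = {42, 44} ∉ τ_X ✗.
  U = {x29, x30}: f^{-1}(U) = {41, 42, 43, 44} ∈ τ_X ✓.
Found U = {x30} with f^{-1}(U) = {42, 44} not in τ_X. Therefore f is NOT continuous.


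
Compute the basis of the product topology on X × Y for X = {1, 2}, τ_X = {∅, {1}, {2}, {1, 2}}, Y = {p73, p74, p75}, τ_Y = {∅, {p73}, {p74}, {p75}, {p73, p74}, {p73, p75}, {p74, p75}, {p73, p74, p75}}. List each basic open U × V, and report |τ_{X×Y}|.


Basis B = {∅ × ∅, {1} × {p73}, {1} × {p74}, {1} × {p75}, {2} × {p73}, {2} × {p74}, {2} × {p75}, {1} × {p73, p74}, {1} × {p73, p75}, {1, 2} × {p73}, {1} × {p74, p75}, {1, 2} × {p74}, {1, 2} × {p75}, {2} × {p73, p74}, {2} × {p73, p75}, {2} × {p74, p75}, {1} × {p73, p74, p75}, {2} × {p73, p74, p75}, {1, 2} × {p73, p74}, {1, 2} × {p73, p75}, {1, 2} × {p74, p75}, {1, 2} × {p73, p74, p75}}; |τ_{X×Y}| = 64.

Enumerate products U × V with U ∈ τ_X, V ∈ τ_Y (deduplicated):
  ∅ × ∅ = {} (∅)
  {1} × {p73} = {(1,p73)}
  {1} × {p74} = {(1,p74)}
  {1} × {p75} = {(1,p75)}
  {2} × {p73} = {(2,p73)}
  {2} × {p74} = {(2,p74)}
  {2} × {p75} = {(2,p75)}
  {1} × {p73, p74} = {(1,p73), (1,p74)}
  {1} × {p73, p75} = {(1,p73), (1,p75)}
  {1, 2} × {p73} = {(1,p73), (2,p73)}
  {1} × {p74, p75} = {(1,p74), (1,p75)}
  {1, 2} × {p74} = {(1,p74), (2,p74)}
  {1, 2} × {p75} = {(1,p75), (2,p75)}
  {2} × {p73, p74} = {(2,p73), (2,p74)}
  {2} × {p73, p75} = {(2,p73), (2,p75)}
  {2} × {p74, p75} = {(2,p74), (2,p75)}
  {1} × {p73, p74, p75} = {(1,p73), (1,p74), (1,p75)}
  {2} × {p73, p74, p75} = {(2,p73), (2,p74), (2,p75)}
  {1, 2} × {p73, p74} = {(1,p73), (1,p74), (2,p73), (2,p74)}
  {1, 2} × {p73, p75} = {(1,p73), (1,p75), (2,p73), (2,p75)}
  {1, 2} × {p74, p75} = {(1,p74), (1,p75), (2,p74), (2,p75)}
  {1, 2} × {p73, p74, p75} = {(1,p73), (1,p74), (1,p75), (2,p73), (2,p74), (2,p75)}
These 22 distinct sets form the basis B.
Close under arbitrary unions to get τ_{X×Y}; counting gives |τ_{X×Y}| = 64.


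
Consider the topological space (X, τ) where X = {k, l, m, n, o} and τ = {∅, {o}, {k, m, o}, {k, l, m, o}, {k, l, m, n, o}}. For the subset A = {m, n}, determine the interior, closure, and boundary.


int(A) = ∅, cl(A) = {k, l, m, n}, ∂A = {k, l, m, n}.

Closed sets in (X, τ) are complements of opens:
  closed(X, τ) = {∅, {n}, {l, n}, {k, l, m, n}, {k, l, m, n, o}}.
int(A) = ⋃ {U ∈ τ : U ⊆ A}. Opens contained in A: ∅.
Taking the union of these: int(A) = ∅.
cl(A) = ⋂ {C closed : A ⊆ C}. Closed sets containing A: {k, l, m, n}, {k, l, m, n, o}.
Intersecting these: cl(A) = {k, l, m, n}.
∂A = cl(A) ∖ int(A) = {k, l, m, n} ∖ ∅ = {k, l, m, n}.


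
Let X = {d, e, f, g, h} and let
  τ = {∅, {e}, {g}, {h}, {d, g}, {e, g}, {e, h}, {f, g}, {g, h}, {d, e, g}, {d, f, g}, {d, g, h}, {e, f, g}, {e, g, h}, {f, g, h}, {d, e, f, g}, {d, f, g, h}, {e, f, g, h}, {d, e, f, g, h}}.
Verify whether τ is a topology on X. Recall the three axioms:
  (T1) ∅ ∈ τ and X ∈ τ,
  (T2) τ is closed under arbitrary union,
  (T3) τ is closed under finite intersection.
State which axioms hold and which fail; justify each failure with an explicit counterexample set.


τ is NOT a topology on X.

Axiom (T1): ∅ ∈ τ? Yes; X ∈ τ? Yes.
Axiom (T2/T3): check pairwise unions and intersections of members of τ.
Counterexample for (T2): {e} ∪ {d, g, h} = {d, e, g, h} ∉ τ. Therefore τ is NOT a topology.


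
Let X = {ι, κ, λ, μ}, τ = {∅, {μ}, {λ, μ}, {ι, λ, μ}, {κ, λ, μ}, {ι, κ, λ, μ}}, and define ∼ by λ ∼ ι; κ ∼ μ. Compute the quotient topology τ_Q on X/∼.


X/∼ = {[ι=λ], [κ=μ]}; |τ_Q| = 2.

Equivalence classes: [ι=λ], [κ=μ].
Quotient map π: X → X/∼ sends ι ↦ [ι=λ], κ ↦ [κ=μ], λ ↦ [ι=λ], μ ↦ [κ=μ].
For each subset V ⊆ X/∼, compute π^{-1}(V) ⊆ X and check whether π^{-1}(V) ∈ τ. V is open in τ_Q iff π^{-1}(V) ∈ τ.
  V = {}: π^{-1}(V) = ∅ ∈ τ ✓.
  V = {[ι=λ]}: π^{-1}(V) = {ι, λ} ∉ τ ✗.
  V = {[κ=μ]}: π^{-1}(V) = {κ, μ} ∉ τ ✗.
  V = {[ι=λ], [κ=μ]}: π^{-1}(V) = {ι, κ, λ, μ} ∈ τ ✓.
Open sets in the quotient: τ_Q = {{}, {[ι=λ], [κ=μ]}} (2 elements).


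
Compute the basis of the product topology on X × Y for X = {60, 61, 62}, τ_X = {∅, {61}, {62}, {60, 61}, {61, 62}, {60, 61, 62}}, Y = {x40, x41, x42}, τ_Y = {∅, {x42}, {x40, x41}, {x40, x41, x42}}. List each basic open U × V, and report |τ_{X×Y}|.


Basis B = {∅ × ∅, {61} × {x42}, {62} × {x42}, {60, 61} × {x42}, {61} × {x40, x41}, {61, 62} × {x42}, {62} × {x40, x41}, {60, 61, 62} × {x42}, {61} × {x40, x41, x42}, {62} × {x40, x41, x42}, {60, 61} × {x40, x41}, {61, 62} × {x40, x41}, {60, 61} × {x40, x41, x42}, {60, 61, 62} × {x40, x41}, {61, 62} × {x40, x41, x42}, {60, 61, 62} × {x40, x41, x42}}; |τ_{X×Y}| = 36.

Enumerate products U × V with U ∈ τ_X, V ∈ τ_Y (deduplicated):
  ∅ × ∅ = {} (∅)
  {61} × {x42} = {(61,x42)}
  {62} × {x42} = {(62,x42)}
  {60, 61} × {x42} = {(60,x42), (61,x42)}
  {61} × {x40, x41} = {(61,x40), (61,x41)}
  {61, 62} × {x42} = {(61,x42), (62,x42)}
  {62} × {x40, x41} = {(62,x40), (62,x41)}
  {60, 61, 62} × {x42} = {(60,x42), (61,x42), (62,x42)}
  {61} × {x40, x41, x42} = {(61,x40), (61,x41), (61,x42)}
  {62} × {x40, x41, x42} = {(62,x40), (62,x41), (62,x42)}
  {60, 61} × {x40, x41} = {(60,x40), (60,x41), (61,x40), (61,x41)}
  {61, 62} × {x40, x41} = {(61,x40), (61,x41), (62,x40), (62,x41)}
  {60, 61} × {x40, x41, x42} = {(60,x40), (60,x41), (60,x42), (61,x40), (61,x41), (61,x42)}
  {60, 61, 62} × {x40, x41} = {(60,x40), (60,x41), (61,x40), (61,x41), (62,x40), (62,x41)}
  {61, 62} × {x40, x41, x42} = {(61,x40), (61,x41), (61,x42), (62,x40), (62,x41), (62,x42)}
  {60, 61, 62} × {x40, x41, x42} = {(60,x40), (60,x41), (60,x42), (61,x40), (61,x41), (61,x42), (62,x40), (62,x41), (62,x42)}
These 16 distinct sets form the basis B.
Close under arbitrary unions to get τ_{X×Y}; counting gives |τ_{X×Y}| = 36.


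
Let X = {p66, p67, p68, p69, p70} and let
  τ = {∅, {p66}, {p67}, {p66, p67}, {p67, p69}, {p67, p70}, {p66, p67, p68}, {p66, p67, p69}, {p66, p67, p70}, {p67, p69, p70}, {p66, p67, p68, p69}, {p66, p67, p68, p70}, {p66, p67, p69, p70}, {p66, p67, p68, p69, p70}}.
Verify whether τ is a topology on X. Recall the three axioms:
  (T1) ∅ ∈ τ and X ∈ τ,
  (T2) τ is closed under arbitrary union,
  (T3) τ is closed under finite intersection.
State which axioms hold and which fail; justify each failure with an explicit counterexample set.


τ IS a topology on X.

Axiom (T1): ∅ ∈ τ? Yes; X ∈ τ? Yes.
Axiom (T2/T3): check pairwise unions and intersections of members of τ.
All pairwise intersections and unions checked — each lies in τ. Therefore τ satisfies (T1), (T2), (T3): it IS a topology on X.


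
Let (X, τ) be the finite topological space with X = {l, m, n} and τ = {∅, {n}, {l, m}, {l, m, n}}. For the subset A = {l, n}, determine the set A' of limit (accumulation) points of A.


A' = {m}

For each x ∈ X, list the open sets U ∈ τ with x ∈ U, then check whether U ∩ (A ∖ {x}) ≠ ∅ for every such U.
  x = l: open {l, m} ∋ x has {l, m} ∩ (A ∖ {l}) = ∅, so x is NOT a limit point.
  x = m: opens ∋ x are {l, m}, {l, m, n}; each meets A ∖ {m}, so x IS a limit point.
  x = n: open {n} ∋ x has {n} ∩ (A ∖ {n}) = ∅, so x is NOT a limit point.
Collecting: A' = {m}.


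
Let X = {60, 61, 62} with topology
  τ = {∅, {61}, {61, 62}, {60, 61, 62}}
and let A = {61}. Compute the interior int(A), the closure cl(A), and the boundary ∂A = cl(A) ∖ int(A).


int(A) = {61}, cl(A) = {60, 61, 62}, ∂A = {60, 62}.

Closed sets in (X, τ) are complements of opens:
  closed(X, τ) = {∅, {60}, {60, 62}, {60, 61, 62}}.
int(A) = ⋃ {U ∈ τ : U ⊆ A}. Opens contained in A: ∅, {61}.
Taking the union of these: int(A) = {61}.
cl(A) = ⋂ {C closed : A ⊆ C}. Closed sets containing A: {60, 61, 62}.
Intersecting these: cl(A) = {60, 61, 62}.
∂A = cl(A) ∖ int(A) = {60, 61, 62} ∖ {61} = {60, 62}.


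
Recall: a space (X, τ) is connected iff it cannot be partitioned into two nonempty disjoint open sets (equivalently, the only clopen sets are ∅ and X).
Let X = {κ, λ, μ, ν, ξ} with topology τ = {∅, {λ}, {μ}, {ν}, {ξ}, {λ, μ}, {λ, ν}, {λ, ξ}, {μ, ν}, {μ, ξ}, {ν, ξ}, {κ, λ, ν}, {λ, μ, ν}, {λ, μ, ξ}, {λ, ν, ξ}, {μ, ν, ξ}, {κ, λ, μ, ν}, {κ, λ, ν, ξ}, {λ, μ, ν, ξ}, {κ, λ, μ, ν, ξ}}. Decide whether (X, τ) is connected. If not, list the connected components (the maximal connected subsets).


(X, τ) is disconnected; components = [{μ}, {ξ}, {κ, λ, ν}].

Find clopen sets (U ∈ τ with X ∖ U ∈ τ):
  U = ∅, X ∖ U = {κ, λ, μ, ν, ξ} — both open, so U is clopen.
  U = {μ}, X ∖ U = {κ, λ, ν, ξ} — both open, so U is clopen.
  U = {ξ}, X ∖ U = {κ, λ, μ, ν} — both open, so U is clopen.
  U = {μ, ξ}, X ∖ U = {κ, λ, ν} — both open, so U is clopen.
  U = {κ, λ, ν}, X ∖ U = {μ, ξ} — both open, so U is clopen.
  U = {κ, λ, μ, ν}, X ∖ U = {ξ} — both open, so U is clopen.
  U = {κ, λ, ν, ξ}, X ∖ U = {μ} — both open, so U is clopen.
  U = {κ, λ, μ, ν, ξ}, X ∖ U = ∅ — both open, so U is clopen.
Nontrivial clopen(s) exist: e.g. {κ, λ, ν}. So (X, τ) is disconnected.
Compute connected components by grouping points that agree on all clopens:
  component: {μ}
  component: {ξ}
  component: {κ, λ, ν}


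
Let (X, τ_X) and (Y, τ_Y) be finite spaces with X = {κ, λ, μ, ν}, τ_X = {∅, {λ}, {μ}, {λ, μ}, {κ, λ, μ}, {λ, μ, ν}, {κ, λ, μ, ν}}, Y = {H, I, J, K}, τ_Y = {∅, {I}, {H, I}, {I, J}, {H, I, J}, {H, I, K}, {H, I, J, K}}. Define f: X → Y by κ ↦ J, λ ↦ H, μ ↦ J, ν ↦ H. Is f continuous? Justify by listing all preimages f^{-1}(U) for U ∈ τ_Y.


f is NOT continuous.

Compute f^{-1}(U) for each U ∈ τ_Y:
  U = ∅: f^{-1}(U) = ∅ ∈ τ_X ✓.
  U = {I}: f^{-1}(U) = ∅ ∈ τ_X ✓.
  U = {H, I}: f^{-1}(U) = {λ, ν} ∉ τ_X ✗.
  U = {I, J}: f^{-1}(U) = {κ, μ} ∉ τ_X ✗.
  U = {H, I, J}: f^{-1}(U) = {κ, λ, μ, ν} ∈ τ_X ✓.
  U = {H, I, K}: f^{-1}(U) = {λ, ν} ∉ τ_X ✗.
  U = {H, I, J, K}: f^{-1}(U) = {κ, λ, μ, ν} ∈ τ_X ✓.
Found U = {H, I} with f^{-1}(U) = {λ, ν} not in τ_X. Therefore f is NOT continuous.


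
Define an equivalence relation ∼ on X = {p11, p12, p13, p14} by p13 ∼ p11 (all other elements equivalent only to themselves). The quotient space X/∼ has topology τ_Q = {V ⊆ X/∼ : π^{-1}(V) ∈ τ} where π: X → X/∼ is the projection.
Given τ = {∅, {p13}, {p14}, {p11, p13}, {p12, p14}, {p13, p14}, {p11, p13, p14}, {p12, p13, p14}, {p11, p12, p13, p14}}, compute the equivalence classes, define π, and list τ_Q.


X/∼ = {[p11=p13], [p12], [p14]}; |τ_Q| = 6.

Equivalence classes: [p11=p13], [p12], [p14].
Quotient map π: X → X/∼ sends p11 ↦ [p11=p13], p12 ↦ [p12], p13 ↦ [p11=p13], p14 ↦ [p14].
For each subset V ⊆ X/∼, compute π^{-1}(V) ⊆ X and check whether π^{-1}(V) ∈ τ. V is open in τ_Q iff π^{-1}(V) ∈ τ.
  V = {}: π^{-1}(V) = ∅ ∈ τ ✓.
  V = {[p11=p13]}: π^{-1}(V) = {p11, p13} ∈ τ ✓.
  V = {[p12]}: π^{-1}(V) = {p12} ∉ τ ✗.
  V = {[p11=p13], [p12]}: π^{-1}(V) = {p11, p12, p13} ∉ τ ✗.
  V = {[p14]}: π^{-1}(V) = {p14} ∈ τ ✓.
  V = {[p11=p13], [p14]}: π^{-1}(V) = {p11, p13, p14} ∈ τ ✓.
  V = {[p12], [p14]}: π^{-1}(V) = {p12, p14} ∈ τ ✓.
  V = {[p11=p13], [p12], [p14]}: π^{-1}(V) = {p11, p12, p13, p14} ∈ τ ✓.
Open sets in the quotient: τ_Q = {{}, {[p11=p13]}, {[p14]}, {[p11=p13], [p14]}, {[p12], [p14]}, {[p11=p13], [p12], [p14]}} (6 elements).


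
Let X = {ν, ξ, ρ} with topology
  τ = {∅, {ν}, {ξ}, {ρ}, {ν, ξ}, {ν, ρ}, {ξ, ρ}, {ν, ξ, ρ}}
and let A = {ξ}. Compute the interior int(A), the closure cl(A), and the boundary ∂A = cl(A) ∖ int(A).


int(A) = {ξ}, cl(A) = {ξ}, ∂A = ∅.

Closed sets in (X, τ) are complements of opens:
  closed(X, τ) = {∅, {ν}, {ξ}, {ρ}, {ν, ξ}, {ν, ρ}, {ξ, ρ}, {ν, ξ, ρ}}.
int(A) = ⋃ {U ∈ τ : U ⊆ A}. Opens contained in A: ∅, {ξ}.
Taking the union of these: int(A) = {ξ}.
cl(A) = ⋂ {C closed : A ⊆ C}. Closed sets containing A: {ξ}, {ν, ξ}, {ξ, ρ}, {ν, ξ, ρ}.
Intersecting these: cl(A) = {ξ}.
∂A = cl(A) ∖ int(A) = {ξ} ∖ {ξ} = ∅.


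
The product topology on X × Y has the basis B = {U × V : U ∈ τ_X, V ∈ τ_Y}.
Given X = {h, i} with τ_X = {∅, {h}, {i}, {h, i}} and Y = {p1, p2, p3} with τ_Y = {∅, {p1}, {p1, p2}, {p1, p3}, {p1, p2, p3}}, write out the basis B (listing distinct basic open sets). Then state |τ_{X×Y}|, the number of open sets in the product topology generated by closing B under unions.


Basis B = {∅ × ∅, {h} × {p1}, {i} × {p1}, {h} × {p1, p2}, {h} × {p1, p3}, {h, i} × {p1}, {i} × {p1, p2}, {i} × {p1, p3}, {h} × {p1, p2, p3}, {i} × {p1, p2, p3}, {h, i} × {p1, p2}, {h, i} × {p1, p3}, {h, i} × {p1, p2, p3}}; |τ_{X×Y}| = 25.

Enumerate products U × V with U ∈ τ_X, V ∈ τ_Y (deduplicated):
  ∅ × ∅ = {} (∅)
  {h} × {p1} = {(h,p1)}
  {i} × {p1} = {(i,p1)}
  {h} × {p1, p2} = {(h,p1), (h,p2)}
  {h} × {p1, p3} = {(h,p1), (h,p3)}
  {h, i} × {p1} = {(h,p1), (i,p1)}
  {i} × {p1, p2} = {(i,p1), (i,p2)}
  {i} × {p1, p3} = {(i,p1), (i,p3)}
  {h} × {p1, p2, p3} = {(h,p1), (h,p2), (h,p3)}
  {i} × {p1, p2, p3} = {(i,p1), (i,p2), (i,p3)}
  {h, i} × {p1, p2} = {(h,p1), (h,p2), (i,p1), (i,p2)}
  {h, i} × {p1, p3} = {(h,p1), (h,p3), (i,p1), (i,p3)}
  {h, i} × {p1, p2, p3} = {(h,p1), (h,p2), (h,p3), (i,p1), (i,p2), (i,p3)}
These 13 distinct sets form the basis B.
Close under arbitrary unions to get τ_{X×Y}; counting gives |τ_{X×Y}| = 25.


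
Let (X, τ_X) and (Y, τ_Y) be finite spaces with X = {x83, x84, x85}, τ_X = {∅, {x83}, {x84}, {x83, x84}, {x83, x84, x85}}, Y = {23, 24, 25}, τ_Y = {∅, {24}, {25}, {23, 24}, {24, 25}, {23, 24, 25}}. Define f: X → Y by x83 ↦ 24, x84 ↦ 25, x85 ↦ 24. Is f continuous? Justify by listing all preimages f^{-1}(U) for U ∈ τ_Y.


f is NOT continuous.

Compute f^{-1}(U) for each U ∈ τ_Y:
  U = ∅: f^{-1}(U) = ∅ ∈ τ_X ✓.
  U = {24}: f^{-1}(U) = {x83, x85} ∉ τ_X ✗.
  U = {25}: f^{-1}(U) = {x84} ∈ τ_X ✓.
  U = {23, 24}: f^{-1}(U) = {x83, x85} ∉ τ_X ✗.
  U = {24, 25}: f^{-1}(U) = {x83, x84, x85} ∈ τ_X ✓.
  U = {23, 24, 25}: f^{-1}(U) = {x83, x84, x85} ∈ τ_X ✓.
Found U = {24} with f^{-1}(U) = {x83, x85} not in τ_X. Therefore f is NOT continuous.


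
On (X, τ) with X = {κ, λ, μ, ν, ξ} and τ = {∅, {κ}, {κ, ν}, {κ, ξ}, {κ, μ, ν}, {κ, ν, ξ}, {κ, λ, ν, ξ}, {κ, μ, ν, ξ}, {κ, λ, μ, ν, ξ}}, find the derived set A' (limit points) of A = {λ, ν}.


A' = {λ, μ}

For each x ∈ X, list the open sets U ∈ τ with x ∈ U, then check whether U ∩ (A ∖ {x}) ≠ ∅ for every such U.
  x = κ: open {κ} ∋ x has {κ} ∩ (A ∖ {κ}) = ∅, so x is NOT a limit point.
  x = λ: opens ∋ x are {κ, λ, ν, ξ}, {κ, λ, μ, ν, ξ}; each meets A ∖ {λ}, so x IS a limit point.
  x = μ: opens ∋ x are {κ, μ, ν}, {κ, μ, ν, ξ}, {κ, λ, μ, ν, ξ}; each meets A ∖ {μ}, so x IS a limit point.
  x = ν: open {κ, ν} ∋ x has {κ, ν} ∩ (A ∖ {ν}) = ∅, so x is NOT a limit point.
  x = ξ: open {κ, ξ} ∋ x has {κ, ξ} ∩ (A ∖ {ξ}) = ∅, so x is NOT a limit point.
Collecting: A' = {λ, μ}.


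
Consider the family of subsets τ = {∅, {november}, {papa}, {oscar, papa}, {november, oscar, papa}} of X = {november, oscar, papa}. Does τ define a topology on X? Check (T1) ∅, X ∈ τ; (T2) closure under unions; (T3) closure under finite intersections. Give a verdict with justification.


τ is NOT a topology on X.

Axiom (T1): ∅ ∈ τ? Yes; X ∈ τ? Yes.
Axiom (T2/T3): check pairwise unions and intersections of members of τ.
Counterexample for (T2): {november} ∪ {papa} = {november, papa} ∉ τ. Therefore τ is NOT a topology.


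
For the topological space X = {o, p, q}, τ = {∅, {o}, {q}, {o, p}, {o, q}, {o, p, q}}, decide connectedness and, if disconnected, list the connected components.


(X, τ) is disconnected; components = [{q}, {o, p}].

Find clopen sets (U ∈ τ with X ∖ U ∈ τ):
  U = ∅, X ∖ U = {o, p, q} — both open, so U is clopen.
  U = {q}, X ∖ U = {o, p} — both open, so U is clopen.
  U = {o, p}, X ∖ U = {q} — both open, so U is clopen.
  U = {o, p, q}, X ∖ U = ∅ — both open, so U is clopen.
Nontrivial clopen(s) exist: e.g. {q}. So (X, τ) is disconnected.
Compute connected components by grouping points that agree on all clopens:
  component: {q}
  component: {o, p}


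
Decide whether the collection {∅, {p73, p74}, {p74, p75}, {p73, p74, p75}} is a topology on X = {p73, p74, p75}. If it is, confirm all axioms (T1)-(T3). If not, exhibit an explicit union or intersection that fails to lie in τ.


τ is NOT a topology on X.

Axiom (T1): ∅ ∈ τ? Yes; X ∈ τ? Yes.
Axiom (T2/T3): check pairwise unions and intersections of members of τ.
Counterexample for (T3): {p73, p74} ∩ {p74, p75} = {p74} ∉ τ. Therefore τ is NOT a topology.


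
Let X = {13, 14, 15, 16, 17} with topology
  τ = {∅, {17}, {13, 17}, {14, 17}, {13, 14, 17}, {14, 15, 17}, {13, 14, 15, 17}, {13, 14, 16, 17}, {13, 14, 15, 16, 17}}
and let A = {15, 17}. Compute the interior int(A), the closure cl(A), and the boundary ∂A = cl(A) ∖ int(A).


int(A) = {17}, cl(A) = {13, 14, 15, 16, 17}, ∂A = {13, 14, 15, 16}.

Closed sets in (X, τ) are complements of opens:
  closed(X, τ) = {∅, {15}, {16}, {13, 16}, {15, 16}, {13, 15, 16}, {14, 15, 16}, {13, 14, 15, 16}, {13, 14, 15, 16, 17}}.
int(A) = ⋃ {U ∈ τ : U ⊆ A}. Opens contained in A: ∅, {17}.
Taking the union of these: int(A) = {17}.
cl(A) = ⋂ {C closed : A ⊆ C}. Closed sets containing A: {13, 14, 15, 16, 17}.
Intersecting these: cl(A) = {13, 14, 15, 16, 17}.
∂A = cl(A) ∖ int(A) = {13, 14, 15, 16, 17} ∖ {17} = {13, 14, 15, 16}.


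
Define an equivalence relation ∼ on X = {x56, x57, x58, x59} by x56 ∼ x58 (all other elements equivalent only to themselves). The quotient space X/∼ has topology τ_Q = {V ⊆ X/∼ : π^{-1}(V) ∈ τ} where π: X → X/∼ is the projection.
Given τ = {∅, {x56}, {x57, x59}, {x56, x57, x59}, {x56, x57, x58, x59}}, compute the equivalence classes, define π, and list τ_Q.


X/∼ = {[x56=x58], [x57], [x59]}; |τ_Q| = 3.

Equivalence classes: [x56=x58], [x57], [x59].
Quotient map π: X → X/∼ sends x56 ↦ [x56=x58], x57 ↦ [x57], x58 ↦ [x56=x58], x59 ↦ [x59].
For each subset V ⊆ X/∼, compute π^{-1}(V) ⊆ X and check whether π^{-1}(V) ∈ τ. V is open in τ_Q iff π^{-1}(V) ∈ τ.
  V = {}: π^{-1}(V) = ∅ ∈ τ ✓.
  V = {[x56=x58]}: π^{-1}(V) = {x56, x58} ∉ τ ✗.
  V = {[x57]}: π^{-1}(V) = {x57} ∉ τ ✗.
  V = {[x56=x58], [x57]}: π^{-1}(V) = {x56, x57, x58} ∉ τ ✗.
  V = {[x59]}: π^{-1}(V) = {x59} ∉ τ ✗.
  V = {[x56=x58], [x59]}: π^{-1}(V) = {x56, x58, x59} ∉ τ ✗.
  V = {[x57], [x59]}: π^{-1}(V) = {x57, x59} ∈ τ ✓.
  V = {[x56=x58], [x57], [x59]}: π^{-1}(V) = {x56, x57, x58, x59} ∈ τ ✓.
Open sets in the quotient: τ_Q = {{}, {[x57], [x59]}, {[x56=x58], [x57], [x59]}} (3 elements).


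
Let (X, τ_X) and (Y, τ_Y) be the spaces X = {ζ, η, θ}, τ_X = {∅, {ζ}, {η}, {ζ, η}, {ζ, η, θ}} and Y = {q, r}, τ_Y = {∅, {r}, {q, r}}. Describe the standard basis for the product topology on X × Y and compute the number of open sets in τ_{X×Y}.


Basis B = {∅ × ∅, {ζ} × {r}, {η} × {r}, {ζ} × {q, r}, {ζ, η} × {r}, {η} × {q, r}, {ζ, η, θ} × {r}, {ζ, η} × {q, r}, {ζ, η, θ} × {q, r}}; |τ_{X×Y}| = 14.

Enumerate products U × V with U ∈ τ_X, V ∈ τ_Y (deduplicated):
  ∅ × ∅ = {} (∅)
  {ζ} × {r} = {(ζ,r)}
  {η} × {r} = {(η,r)}
  {ζ} × {q, r} = {(ζ,q), (ζ,r)}
  {ζ, η} × {r} = {(ζ,r), (η,r)}
  {η} × {q, r} = {(η,q), (η,r)}
  {ζ, η, θ} × {r} = {(ζ,r), (η,r), (θ,r)}
  {ζ, η} × {q, r} = {(ζ,q), (ζ,r), (η,q), (η,r)}
  {ζ, η, θ} × {q, r} = {(ζ,q), (ζ,r), (η,q), (η,r), (θ,q), (θ,r)}
These 9 distinct sets form the basis B.
Close under arbitrary unions to get τ_{X×Y}; counting gives |τ_{X×Y}| = 14.


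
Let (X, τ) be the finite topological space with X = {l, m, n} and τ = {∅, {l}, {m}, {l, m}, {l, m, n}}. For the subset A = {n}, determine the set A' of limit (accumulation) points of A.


A' = ∅

For each x ∈ X, list the open sets U ∈ τ with x ∈ U, then check whether U ∩ (A ∖ {x}) ≠ ∅ for every such U.
  x = l: open {l} ∋ x has {l} ∩ (A ∖ {l}) = ∅, so x is NOT a limit point.
  x = m: open {m} ∋ x has {m} ∩ (A ∖ {m}) = ∅, so x is NOT a limit point.
  x = n: open {l, m, n} ∋ x has {l, m, n} ∩ (A ∖ {n}) = ∅, so x is NOT a limit point.
Collecting: A' = ∅.


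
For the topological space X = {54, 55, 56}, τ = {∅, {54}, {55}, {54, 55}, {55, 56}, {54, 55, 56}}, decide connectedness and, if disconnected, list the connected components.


(X, τ) is disconnected; components = [{54}, {55, 56}].

Find clopen sets (U ∈ τ with X ∖ U ∈ τ):
  U = ∅, X ∖ U = {54, 55, 56} — both open, so U is clopen.
  U = {54}, X ∖ U = {55, 56} — both open, so U is clopen.
  U = {55, 56}, X ∖ U = {54} — both open, so U is clopen.
  U = {54, 55, 56}, X ∖ U = ∅ — both open, so U is clopen.
Nontrivial clopen(s) exist: e.g. {54}. So (X, τ) is disconnected.
Compute connected components by grouping points that agree on all clopens:
  component: {54}
  component: {55, 56}


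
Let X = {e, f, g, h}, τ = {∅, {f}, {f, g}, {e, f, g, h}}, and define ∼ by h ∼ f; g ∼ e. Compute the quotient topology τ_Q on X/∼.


X/∼ = {[e=g], [f=h]}; |τ_Q| = 2.

Equivalence classes: [e=g], [f=h].
Quotient map π: X → X/∼ sends e ↦ [e=g], f ↦ [f=h], g ↦ [e=g], h ↦ [f=h].
For each subset V ⊆ X/∼, compute π^{-1}(V) ⊆ X and check whether π^{-1}(V) ∈ τ. V is open in τ_Q iff π^{-1}(V) ∈ τ.
  V = {}: π^{-1}(V) = ∅ ∈ τ ✓.
  V = {[e=g]}: π^{-1}(V) = {e, g} ∉ τ ✗.
  V = {[f=h]}: π^{-1}(V) = {f, h} ∉ τ ✗.
  V = {[e=g], [f=h]}: π^{-1}(V) = {e, f, g, h} ∈ τ ✓.
Open sets in the quotient: τ_Q = {{}, {[e=g], [f=h]}} (2 elements).


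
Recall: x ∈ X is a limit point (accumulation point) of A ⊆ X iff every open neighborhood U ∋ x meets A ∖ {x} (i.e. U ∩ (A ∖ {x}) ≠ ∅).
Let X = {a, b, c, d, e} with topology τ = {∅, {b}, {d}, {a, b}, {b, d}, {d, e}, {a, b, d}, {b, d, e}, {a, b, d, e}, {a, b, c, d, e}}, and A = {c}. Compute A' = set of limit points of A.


A' = ∅

For each x ∈ X, list the open sets U ∈ τ with x ∈ U, then check whether U ∩ (A ∖ {x}) ≠ ∅ for every such U.
  x = a: open {a, b} ∋ x has {a, b} ∩ (A ∖ {a}) = ∅, so x is NOT a limit point.
  x = b: open {b} ∋ x has {b} ∩ (A ∖ {b}) = ∅, so x is NOT a limit point.
  x = c: open {a, b, c, d, e} ∋ x has {a, b, c, d, e} ∩ (A ∖ {c}) = ∅, so x is NOT a limit point.
  x = d: open {d} ∋ x has {d} ∩ (A ∖ {d}) = ∅, so x is NOT a limit point.
  x = e: open {d, e} ∋ x has {d, e} ∩ (A ∖ {e}) = ∅, so x is NOT a limit point.
Collecting: A' = ∅.


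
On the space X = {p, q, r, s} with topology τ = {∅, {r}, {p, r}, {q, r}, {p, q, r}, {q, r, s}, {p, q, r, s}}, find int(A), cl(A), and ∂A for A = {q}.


int(A) = ∅, cl(A) = {q, s}, ∂A = {q, s}.

Closed sets in (X, τ) are complements of opens:
  closed(X, τ) = {∅, {p}, {s}, {p, s}, {q, s}, {p, q, s}, {p, q, r, s}}.
int(A) = ⋃ {U ∈ τ : U ⊆ A}. Opens contained in A: ∅.
Taking the union of these: int(A) = ∅.
cl(A) = ⋂ {C closed : A ⊆ C}. Closed sets containing A: {q, s}, {p, q, s}, {p, q, r, s}.
Intersecting these: cl(A) = {q, s}.
∂A = cl(A) ∖ int(A) = {q, s} ∖ ∅ = {q, s}.


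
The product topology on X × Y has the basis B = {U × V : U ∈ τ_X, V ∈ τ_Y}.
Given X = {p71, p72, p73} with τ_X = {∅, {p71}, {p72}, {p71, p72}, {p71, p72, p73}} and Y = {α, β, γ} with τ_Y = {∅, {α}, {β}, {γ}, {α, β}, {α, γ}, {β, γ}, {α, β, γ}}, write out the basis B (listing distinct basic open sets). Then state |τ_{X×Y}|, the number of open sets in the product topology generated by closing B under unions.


Basis B = {∅ × ∅, {p71} × {α}, {p71} × {β}, {p71} × {γ}, {p72} × {α}, {p72} × {β}, {p72} × {γ}, {p71} × {α, β}, {p71} × {α, γ}, {p71, p72} × {α}, {p71} × {β, γ}, {p71, p72} × {β}, {p71, p72} × {γ}, {p72} × {α, β}, {p72} × {α, γ}, {p72} × {β, γ}, {p71} × {α, β, γ}, {p71, p72, p73} × {α}, {p71, p72, p73} × {β}, {p71, p72, p73} × {γ}, {p72} × {α, β, γ}, {p71, p72} × {α, β}, {p71, p72} × {α, γ}, {p71, p72} × {β, γ}, {p71, p72} × {α, β, γ}, {p71, p72, p73} × {α, β}, {p71, p72, p73} × {α, γ}, {p71, p72, p73} × {β, γ}, {p71, p72, p73} × {α, β, γ}}; |τ_{X×Y}| = 125.

Enumerate products U × V with U ∈ τ_X, V ∈ τ_Y (deduplicated):
  ∅ × ∅ = {} (∅)
  {p71} × {α} = {(p71,α)}
  {p71} × {β} = {(p71,β)}
  {p71} × {γ} = {(p71,γ)}
  {p72} × {α} = {(p72,α)}
  {p72} × {β} = {(p72,β)}
  {p72} × {γ} = {(p72,γ)}
  {p71} × {α, β} = {(p71,α), (p71,β)}
  {p71} × {α, γ} = {(p71,α), (p71,γ)}
  {p71, p72} × {α} = {(p71,α), (p72,α)}
  {p71} × {β, γ} = {(p71,β), (p71,γ)}
  {p71, p72} × {β} = {(p71,β), (p72,β)}
  {p71, p72} × {γ} = {(p71,γ), (p72,γ)}
  {p72} × {α, β} = {(p72,α), (p72,β)}
  {p72} × {α, γ} = {(p72,α), (p72,γ)}
  {p72} × {β, γ} = {(p72,β), (p72,γ)}
  {p71} × {α, β, γ} = {(p71,α), (p71,β), (p71,γ)}
  {p71, p72, p73} × {α} = {(p71,α), (p72,α), (p73,α)}
  {p71, p72, p73} × {β} = {(p71,β), (p72,β), (p73,β)}
  {p71, p72, p73} × {γ} = {(p71,γ), (p72,γ), (p73,γ)}
  {p72} × {α, β, γ} = {(p72,α), (p72,β), (p72,γ)}
  {p71, p72} × {α, β} = {(p71,α), (p71,β), (p72,α), (p72,β)}
  {p71, p72} × {α, γ} = {(p71,α), (p71,γ), (p72,α), (p72,γ)}
  {p71, p72} × {β, γ} = {(p71,β), (p71,γ), (p72,β), (p72,γ)}
  {p71, p72} × {α, β, γ} = {(p71,α), (p71,β), (p71,γ), (p72,α), (p72,β), (p72,γ)}
  {p71, p72, p73} × {α, β} = {(p71,α), (p71,β), (p72,α), (p72,β), (p73,α), (p73,β)}
  {p71, p72, p73} × {α, γ} = {(p71,α), (p71,γ), (p72,α), (p72,γ), (p73,α), (p73,γ)}
  {p71, p72, p73} × {β, γ} = {(p71,β), (p71,γ), (p72,β), (p72,γ), (p73,β), (p73,γ)}
  {p71, p72, p73} × {α, β, γ} = {(p71,α), (p71,β), (p71,γ), (p72,α), (p72,β), (p72,γ), (p73,α), (p73,β), (p73,γ)}
These 29 distinct sets form the basis B.
Close under arbitrary unions to get τ_{X×Y}; counting gives |τ_{X×Y}| = 125.


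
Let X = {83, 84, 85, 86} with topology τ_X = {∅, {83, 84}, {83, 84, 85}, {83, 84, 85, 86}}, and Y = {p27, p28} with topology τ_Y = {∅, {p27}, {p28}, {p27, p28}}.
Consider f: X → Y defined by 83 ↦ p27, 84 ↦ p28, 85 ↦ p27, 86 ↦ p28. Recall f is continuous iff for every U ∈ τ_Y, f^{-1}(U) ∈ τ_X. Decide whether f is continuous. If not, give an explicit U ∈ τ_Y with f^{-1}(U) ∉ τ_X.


f is NOT continuous.

Compute f^{-1}(U) for each U ∈ τ_Y:
  U = ∅: f^{-1}(U) = ∅ ∈ τ_X ✓.
  U = {p27}: f^{-1}(U) = {83, 85} ∉ τ_X ✗.
  U = {p28}: f^{-1}(U) = {84, 86} ∉ τ_X ✗.
  U = {p27, p28}: f^{-1}(U) = {83, 84, 85, 86} ∈ τ_X ✓.
Found U = {p27} with f^{-1}(U) = {83, 85} not in τ_X. Therefore f is NOT continuous.


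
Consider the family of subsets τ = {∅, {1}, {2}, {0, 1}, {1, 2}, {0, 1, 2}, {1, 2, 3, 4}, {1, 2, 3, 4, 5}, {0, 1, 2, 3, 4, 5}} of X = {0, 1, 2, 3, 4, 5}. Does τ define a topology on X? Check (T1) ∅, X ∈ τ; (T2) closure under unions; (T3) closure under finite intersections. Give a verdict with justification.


τ is NOT a topology on X.

Axiom (T1): ∅ ∈ τ? Yes; X ∈ τ? Yes.
Axiom (T2/T3): check pairwise unions and intersections of members of τ.
Counterexample for (T2): {0, 1} ∪ {1, 2, 3, 4} = {0, 1, 2, 3, 4} ∉ τ. Therefore τ is NOT a topology.


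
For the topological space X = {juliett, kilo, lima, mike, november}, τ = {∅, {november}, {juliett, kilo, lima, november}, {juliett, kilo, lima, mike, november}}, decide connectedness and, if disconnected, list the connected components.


(X, τ) is connected.

Find clopen sets (U ∈ τ with X ∖ U ∈ τ):
  U = ∅, X ∖ U = {juliett, kilo, lima, mike, november} — both open, so U is clopen.
  U = {juliett, kilo, lima, mike, november}, X ∖ U = ∅ — both open, so U is clopen.
Only trivial clopens (∅ and X) exist, so (X, τ) is connected.
Compute connected components by grouping points that agree on all clopens:
  component: {juliett, kilo, lima, mike, november}


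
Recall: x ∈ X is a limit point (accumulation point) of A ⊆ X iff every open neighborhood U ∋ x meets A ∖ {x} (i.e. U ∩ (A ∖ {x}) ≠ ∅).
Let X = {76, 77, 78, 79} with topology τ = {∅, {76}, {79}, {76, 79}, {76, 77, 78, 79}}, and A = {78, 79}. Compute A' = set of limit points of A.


A' = {77, 78}

For each x ∈ X, list the open sets U ∈ τ with x ∈ U, then check whether U ∩ (A ∖ {x}) ≠ ∅ for every such U.
  x = 76: open {76} ∋ x has {76} ∩ (A ∖ {76}) = ∅, so x is NOT a limit point.
  x = 77: opens ∋ x are {76, 77, 78, 79}; each meets A ∖ {77}, so x IS a limit point.
  x = 78: opens ∋ x are {76, 77, 78, 79}; each meets A ∖ {78}, so x IS a limit point.
  x = 79: open {79} ∋ x has {79} ∩ (A ∖ {79}) = ∅, so x is NOT a limit point.
Collecting: A' = {77, 78}.


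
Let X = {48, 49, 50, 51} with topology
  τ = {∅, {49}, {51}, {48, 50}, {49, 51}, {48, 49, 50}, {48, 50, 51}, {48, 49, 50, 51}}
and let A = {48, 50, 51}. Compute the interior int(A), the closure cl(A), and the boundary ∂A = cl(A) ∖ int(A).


int(A) = {48, 50, 51}, cl(A) = {48, 50, 51}, ∂A = ∅.

Closed sets in (X, τ) are complements of opens:
  closed(X, τ) = {∅, {49}, {51}, {48, 50}, {49, 51}, {48, 49, 50}, {48, 50, 51}, {48, 49, 50, 51}}.
int(A) = ⋃ {U ∈ τ : U ⊆ A}. Opens contained in A: ∅, {51}, {48, 50}, {48, 50, 51}.
Taking the union of these: int(A) = {48, 50, 51}.
cl(A) = ⋂ {C closed : A ⊆ C}. Closed sets containing A: {48, 50, 51}, {48, 49, 50, 51}.
Intersecting these: cl(A) = {48, 50, 51}.
∂A = cl(A) ∖ int(A) = {48, 50, 51} ∖ {48, 50, 51} = ∅.


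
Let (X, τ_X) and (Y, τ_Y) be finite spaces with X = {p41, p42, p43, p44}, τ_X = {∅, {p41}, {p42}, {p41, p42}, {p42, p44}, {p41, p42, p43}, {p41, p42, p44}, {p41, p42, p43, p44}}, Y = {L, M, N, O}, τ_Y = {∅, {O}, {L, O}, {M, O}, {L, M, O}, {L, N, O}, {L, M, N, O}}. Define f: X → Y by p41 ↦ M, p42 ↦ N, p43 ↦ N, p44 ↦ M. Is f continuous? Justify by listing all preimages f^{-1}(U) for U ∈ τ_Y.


f is NOT continuous.

Compute f^{-1}(U) for each U ∈ τ_Y:
  U = ∅: f^{-1}(U) = ∅ ∈ τ_X ✓.
  U = {O}: f^{-1}(U) = ∅ ∈ τ_X ✓.
  U = {L, O}: f^{-1}(U) = ∅ ∈ τ_X ✓.
  U = {M, O}: f^{-1}(U) = {p41, p44} ∉ τ_X ✗.
  U = {L, M, O}: f^{-1}(U) = {p41, p44} ∉ τ_X ✗.
  U = {L, N, O}: f^{-1}(U) = {p42, p43} ∉ τ_X ✗.
  U = {L, M, N, O}: f^{-1}(U) = {p41, p42, p43, p44} ∈ τ_X ✓.
Found U = {M, O} with f^{-1}(U) = {p41, p44} not in τ_X. Therefore f is NOT continuous.
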